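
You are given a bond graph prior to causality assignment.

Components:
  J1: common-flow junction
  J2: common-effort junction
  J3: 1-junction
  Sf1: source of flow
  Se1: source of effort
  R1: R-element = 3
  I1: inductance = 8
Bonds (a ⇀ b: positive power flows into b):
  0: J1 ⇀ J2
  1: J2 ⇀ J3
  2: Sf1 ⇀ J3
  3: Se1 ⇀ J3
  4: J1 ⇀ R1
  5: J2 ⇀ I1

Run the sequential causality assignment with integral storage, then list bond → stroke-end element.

#2 →Sf1  (Sf1: flow source, stroke at near end)
#3 →J3  (Se1 (Se) sets effort on bond)
#1 →J3  (J3: bond 2 brought flow, rest push out)
#5 →I1  (prefer integral on I1)
#0 →J2  (J2: last free bond brings effort in)
#4 →J1  (1-jn J1 has f-setter on 0)

bond 0 |J2
bond 1 |J3
bond 2 |Sf1
bond 3 |J3
bond 4 |J1
bond 5 |I1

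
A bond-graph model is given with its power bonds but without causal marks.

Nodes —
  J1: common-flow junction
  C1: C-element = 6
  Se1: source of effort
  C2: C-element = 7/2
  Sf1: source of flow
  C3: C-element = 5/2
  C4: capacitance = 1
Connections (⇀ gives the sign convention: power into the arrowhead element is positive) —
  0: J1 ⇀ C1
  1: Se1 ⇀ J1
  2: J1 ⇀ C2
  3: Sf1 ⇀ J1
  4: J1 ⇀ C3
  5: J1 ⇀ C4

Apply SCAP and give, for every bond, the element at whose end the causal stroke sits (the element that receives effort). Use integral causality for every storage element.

β0 stroke→J1
β1 stroke→J1
β2 stroke→J1
β3 stroke→Sf1
β4 stroke→J1
β5 stroke→J1

b1 →J1  (Se1 fixes effort; stroke away)
b3 →Sf1  (Sf1 (Sf) sets flow on bond)
b0 →J1  (1-jn J1 has f-setter on 3)
b2 →J1  (J1 flow already set via bond 3)
b4 →J1  (common-f at J1 fixed by 3)
b5 →J1  (1-jn J1 has f-setter on 3)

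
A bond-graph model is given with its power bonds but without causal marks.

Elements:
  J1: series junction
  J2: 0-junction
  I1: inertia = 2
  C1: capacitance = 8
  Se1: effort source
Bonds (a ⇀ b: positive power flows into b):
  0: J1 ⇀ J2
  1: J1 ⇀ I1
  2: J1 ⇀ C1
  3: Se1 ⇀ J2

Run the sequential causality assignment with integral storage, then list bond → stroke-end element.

b0 stroke at J1
b1 stroke at I1
b2 stroke at J1
b3 stroke at J2

bond 3 stroke at J2  (Se1 (Se) sets effort on bond)
bond 0 stroke at J1  (0-jn J2 has e-setter on 3)
bond 1 stroke at I1  (I1 outputs flow p/I1)
bond 2 stroke at J1  (J1 flow already set via bond 1)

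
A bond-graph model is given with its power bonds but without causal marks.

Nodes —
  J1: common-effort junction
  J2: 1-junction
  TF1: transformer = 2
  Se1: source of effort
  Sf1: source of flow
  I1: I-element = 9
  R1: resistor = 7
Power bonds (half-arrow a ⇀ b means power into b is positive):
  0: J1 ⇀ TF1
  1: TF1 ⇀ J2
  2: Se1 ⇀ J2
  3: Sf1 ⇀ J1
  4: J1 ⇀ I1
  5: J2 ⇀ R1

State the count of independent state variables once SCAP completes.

1  (I1 all integral)

b2 stroke→J2  (Se1 fixes effort; stroke away)
b3 stroke→Sf1  (Sf1: flow source, stroke at near end)
b4 stroke→I1  (I1 integral (f out))
b0 stroke→J1  (only one effort-in slot at J1)
b1 stroke→TF1  (through TF1, causality passes straight; one stroke at TF1)
b5 stroke→J2  (1-jn J2 has f-setter on 1)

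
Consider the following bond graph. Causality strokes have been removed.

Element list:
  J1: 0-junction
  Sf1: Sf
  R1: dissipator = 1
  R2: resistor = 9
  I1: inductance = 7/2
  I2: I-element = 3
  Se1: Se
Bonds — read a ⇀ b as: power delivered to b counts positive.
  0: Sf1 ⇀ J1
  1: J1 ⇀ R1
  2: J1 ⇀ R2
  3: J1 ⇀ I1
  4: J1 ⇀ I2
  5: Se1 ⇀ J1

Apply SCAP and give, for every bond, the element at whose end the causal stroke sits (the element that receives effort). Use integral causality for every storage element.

bond 0 stroke at Sf1  (Sf1: flow source, stroke at near end)
bond 5 stroke at J1  (Se1 (Se) sets effort on bond)
bond 1 stroke at R1  (J1: bond 5 brought effort, rest push out)
bond 2 stroke at R2  (common-e at J1 fixed by 5)
bond 3 stroke at I1  (0-jn J1 has e-setter on 5)
bond 4 stroke at I2  (common-e at J1 fixed by 5)

β0 stroke at Sf1
β1 stroke at R1
β2 stroke at R2
β3 stroke at I1
β4 stroke at I2
β5 stroke at J1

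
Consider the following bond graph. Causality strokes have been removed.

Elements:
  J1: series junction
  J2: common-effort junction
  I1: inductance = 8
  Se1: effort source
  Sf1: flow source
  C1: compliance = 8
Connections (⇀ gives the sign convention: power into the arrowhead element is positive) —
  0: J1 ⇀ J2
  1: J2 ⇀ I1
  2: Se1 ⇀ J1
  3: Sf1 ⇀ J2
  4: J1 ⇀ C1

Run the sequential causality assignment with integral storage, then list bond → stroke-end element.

b0 stroke→J2
b1 stroke→I1
b2 stroke→J1
b3 stroke→Sf1
b4 stroke→J1

#2 stroke at J1  (Se1 (Se) sets effort on bond)
#3 stroke at Sf1  (Sf1 fixes flow; stroke at Sf1)
#1 stroke at I1  (prefer integral on I1)
#0 stroke at J2  (J2 needs exactly one e-in)
#4 stroke at J1  (common-f at J1 fixed by 0)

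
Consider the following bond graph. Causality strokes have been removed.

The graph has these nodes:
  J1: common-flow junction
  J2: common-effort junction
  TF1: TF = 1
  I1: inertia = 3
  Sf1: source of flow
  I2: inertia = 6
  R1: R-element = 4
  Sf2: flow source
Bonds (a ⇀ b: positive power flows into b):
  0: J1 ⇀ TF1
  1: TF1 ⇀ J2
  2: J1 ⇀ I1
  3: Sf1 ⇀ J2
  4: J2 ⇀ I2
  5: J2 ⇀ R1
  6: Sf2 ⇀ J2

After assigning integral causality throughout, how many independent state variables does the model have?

#3 →Sf1  (Sf1 (Sf) sets flow on bond)
#6 →Sf2  (Sf2 fixes flow; stroke at Sf2)
#2 →I1  (I1 integral (f out))
#0 →J1  (J1: bond 2 brought flow, rest push out)
#1 →TF1  (TF TF1: opposite of bond 0)
#4 →I2  (I2 outputs flow p/I2)
#5 →J2  (J2: last free bond brings effort in)

2  (I1, I2 all integral)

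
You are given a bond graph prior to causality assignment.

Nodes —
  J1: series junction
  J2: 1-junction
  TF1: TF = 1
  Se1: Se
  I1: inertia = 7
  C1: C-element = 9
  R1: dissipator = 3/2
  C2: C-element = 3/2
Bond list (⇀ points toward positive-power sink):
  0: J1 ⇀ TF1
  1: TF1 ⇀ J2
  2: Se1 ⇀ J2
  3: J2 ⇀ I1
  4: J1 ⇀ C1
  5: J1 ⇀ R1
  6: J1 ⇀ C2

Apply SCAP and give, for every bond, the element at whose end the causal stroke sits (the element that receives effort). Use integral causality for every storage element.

bond 0 →TF1
bond 1 →J2
bond 2 →J2
bond 3 →I1
bond 4 →J1
bond 5 →J1
bond 6 →J1

bond 2 stroke at J2  (source Se1 imposes e)
bond 3 stroke at I1  (I1 outputs flow p/I1)
bond 1 stroke at J2  (J2 flow already set via bond 3)
bond 0 stroke at TF1  (TF1 one-in-one-out from 1)
bond 4 stroke at J1  (1-jn J1 has f-setter on 0)
bond 5 stroke at J1  (J1: bond 0 brought flow, rest push out)
bond 6 stroke at J1  (J1 flow already set via bond 0)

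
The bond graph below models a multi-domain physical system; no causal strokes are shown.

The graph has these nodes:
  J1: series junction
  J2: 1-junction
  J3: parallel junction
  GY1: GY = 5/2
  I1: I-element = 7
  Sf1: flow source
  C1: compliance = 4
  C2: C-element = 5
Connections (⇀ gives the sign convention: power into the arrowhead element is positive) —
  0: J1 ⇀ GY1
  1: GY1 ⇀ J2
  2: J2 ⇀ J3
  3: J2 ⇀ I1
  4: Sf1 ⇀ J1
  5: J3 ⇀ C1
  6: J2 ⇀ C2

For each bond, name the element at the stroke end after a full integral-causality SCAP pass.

bond 0 stroke→J1
bond 1 stroke→J2
bond 2 stroke→J2
bond 3 stroke→I1
bond 4 stroke→Sf1
bond 5 stroke→J3
bond 6 stroke→J2

β4 stroke at Sf1  (Sf1: flow source, stroke at near end)
β0 stroke at J1  (common-f at J1 fixed by 4)
β1 stroke at J2  (GY1 both-in/both-out from 0)
β3 stroke at I1  (I1 integral (f out))
β2 stroke at J2  (J2 flow already set via bond 3)
β6 stroke at J2  (1-jn J2 has f-setter on 3)
β5 stroke at J3  (J3 needs exactly one e-in)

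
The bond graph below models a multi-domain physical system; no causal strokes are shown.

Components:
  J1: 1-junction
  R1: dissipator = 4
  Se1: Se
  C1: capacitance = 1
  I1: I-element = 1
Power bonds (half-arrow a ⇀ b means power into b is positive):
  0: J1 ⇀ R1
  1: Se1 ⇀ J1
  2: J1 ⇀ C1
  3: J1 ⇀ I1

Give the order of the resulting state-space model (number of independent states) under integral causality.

bond 1 stroke at J1  (Se1: effort source, stroke at far end)
bond 2 stroke at J1  (prefer integral on C1)
bond 3 stroke at I1  (I1 integral (f out))
bond 0 stroke at J1  (J1: bond 3 brought flow, rest push out)

2  (C1, I1 all integral)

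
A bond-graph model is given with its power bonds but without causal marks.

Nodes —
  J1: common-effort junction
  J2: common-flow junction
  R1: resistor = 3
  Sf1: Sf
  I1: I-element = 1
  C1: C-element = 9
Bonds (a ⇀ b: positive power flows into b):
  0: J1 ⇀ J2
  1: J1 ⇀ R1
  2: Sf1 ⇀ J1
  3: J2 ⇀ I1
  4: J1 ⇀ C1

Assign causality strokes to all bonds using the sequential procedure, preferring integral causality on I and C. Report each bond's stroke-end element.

#2 stroke→Sf1  (Sf1 (Sf) sets flow on bond)
#3 stroke→I1  (I1: I, integral causality)
#0 stroke→J2  (J2: bond 3 brought flow, rest push out)
#4 stroke→J1  (prefer integral on C1)
#1 stroke→R1  (J1: bond 4 brought effort, rest push out)

#0 stroke at J2
#1 stroke at R1
#2 stroke at Sf1
#3 stroke at I1
#4 stroke at J1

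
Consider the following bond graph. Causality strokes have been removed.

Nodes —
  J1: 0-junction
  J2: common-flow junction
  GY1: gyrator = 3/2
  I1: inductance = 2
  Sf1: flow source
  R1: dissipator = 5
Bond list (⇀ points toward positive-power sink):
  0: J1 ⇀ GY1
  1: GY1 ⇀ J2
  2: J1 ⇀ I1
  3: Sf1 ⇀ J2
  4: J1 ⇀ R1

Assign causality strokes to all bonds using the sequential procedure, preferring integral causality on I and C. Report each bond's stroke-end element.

β0 |J1
β1 |J2
β2 |I1
β3 |Sf1
β4 |R1

b3 stroke→Sf1  (Sf1 fixes flow; stroke at Sf1)
b1 stroke→J2  (J2 flow already set via bond 3)
b0 stroke→J1  (through GY1, causality inverts; strokes same side of GY1)
b2 stroke→I1  (J1 effort already set via bond 0)
b4 stroke→R1  (0-jn J1 has e-setter on 0)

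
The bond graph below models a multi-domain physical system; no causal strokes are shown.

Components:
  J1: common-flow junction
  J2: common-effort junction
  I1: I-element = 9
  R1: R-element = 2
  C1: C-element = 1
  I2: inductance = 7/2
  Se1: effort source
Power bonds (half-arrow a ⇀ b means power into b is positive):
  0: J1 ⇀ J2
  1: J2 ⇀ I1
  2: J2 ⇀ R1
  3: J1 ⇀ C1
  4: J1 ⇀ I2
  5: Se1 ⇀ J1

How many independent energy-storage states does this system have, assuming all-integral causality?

#5 |J1  (Se1: effort source, stroke at far end)
#1 |I1  (I1: I, integral causality)
#3 |J1  (C1 integral (e out))
#4 |I2  (I2 outputs flow p/I2)
#0 |J1  (1-jn J1 has f-setter on 4)
#2 |J2  (closing 0-jn rule on J2)

3  (C1, I1, I2 all integral)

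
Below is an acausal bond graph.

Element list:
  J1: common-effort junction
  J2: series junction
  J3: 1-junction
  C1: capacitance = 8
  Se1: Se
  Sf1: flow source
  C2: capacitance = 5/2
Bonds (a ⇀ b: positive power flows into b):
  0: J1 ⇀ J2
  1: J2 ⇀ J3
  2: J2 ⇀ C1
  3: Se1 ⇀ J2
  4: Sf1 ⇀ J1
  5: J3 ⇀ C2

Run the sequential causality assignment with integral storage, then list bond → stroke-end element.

b0 stroke at J1
b1 stroke at J2
b2 stroke at J2
b3 stroke at J2
b4 stroke at Sf1
b5 stroke at J3

bond 3 stroke at J2  (Se1 (Se) sets effort on bond)
bond 4 stroke at Sf1  (source Sf1 imposes f)
bond 0 stroke at J1  (J1 needs exactly one e-in)
bond 1 stroke at J2  (1-jn J2 has f-setter on 0)
bond 2 stroke at J2  (J2: bond 0 brought flow, rest push out)
bond 5 stroke at J3  (common-f at J3 fixed by 1)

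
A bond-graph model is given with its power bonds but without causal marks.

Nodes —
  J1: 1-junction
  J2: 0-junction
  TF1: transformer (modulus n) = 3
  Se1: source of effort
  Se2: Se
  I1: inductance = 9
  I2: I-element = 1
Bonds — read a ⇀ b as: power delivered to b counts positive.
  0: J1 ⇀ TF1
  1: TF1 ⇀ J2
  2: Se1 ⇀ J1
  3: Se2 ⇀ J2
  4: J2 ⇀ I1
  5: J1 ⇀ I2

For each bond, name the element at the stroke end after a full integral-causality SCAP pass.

b2 |J1  (Se1: effort source, stroke at far end)
b3 |J2  (Se2 fixes effort; stroke away)
b1 |TF1  (0-jn J2 has e-setter on 3)
b4 |I1  (J2: bond 3 brought effort, rest push out)
b0 |J1  (through TF1, causality passes straight; one stroke at TF1)
b5 |I2  (only one flow-in slot at J1)

bond 0 stroke at J1
bond 1 stroke at TF1
bond 2 stroke at J1
bond 3 stroke at J2
bond 4 stroke at I1
bond 5 stroke at I2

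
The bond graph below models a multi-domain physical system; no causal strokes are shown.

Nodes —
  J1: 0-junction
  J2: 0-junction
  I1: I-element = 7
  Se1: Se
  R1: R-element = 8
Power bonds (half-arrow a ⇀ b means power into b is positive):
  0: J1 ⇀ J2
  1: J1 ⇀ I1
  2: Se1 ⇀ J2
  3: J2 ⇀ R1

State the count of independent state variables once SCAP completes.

1  (I1 all integral)

#2 →J2  (Se1 (Se) sets effort on bond)
#0 →J1  (J2 effort already set via bond 2)
#3 →R1  (0-jn J2 has e-setter on 2)
#1 →I1  (J1 effort already set via bond 0)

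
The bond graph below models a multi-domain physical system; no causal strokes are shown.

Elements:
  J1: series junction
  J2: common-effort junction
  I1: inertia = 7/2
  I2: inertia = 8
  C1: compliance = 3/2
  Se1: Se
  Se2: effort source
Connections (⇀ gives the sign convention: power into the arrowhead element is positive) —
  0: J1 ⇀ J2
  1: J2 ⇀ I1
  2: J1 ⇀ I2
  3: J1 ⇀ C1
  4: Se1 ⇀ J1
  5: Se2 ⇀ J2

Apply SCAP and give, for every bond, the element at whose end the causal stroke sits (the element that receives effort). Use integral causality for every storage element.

bond 0 →J1
bond 1 →I1
bond 2 →I2
bond 3 →J1
bond 4 →J1
bond 5 →J2

β4 →J1  (Se1 fixes effort; stroke away)
β5 →J2  (Se2 fixes effort; stroke away)
β0 →J1  (0-jn J2 has e-setter on 5)
β1 →I1  (J2: bond 5 brought effort, rest push out)
β2 →I2  (prefer integral on I2)
β3 →J1  (common-f at J1 fixed by 2)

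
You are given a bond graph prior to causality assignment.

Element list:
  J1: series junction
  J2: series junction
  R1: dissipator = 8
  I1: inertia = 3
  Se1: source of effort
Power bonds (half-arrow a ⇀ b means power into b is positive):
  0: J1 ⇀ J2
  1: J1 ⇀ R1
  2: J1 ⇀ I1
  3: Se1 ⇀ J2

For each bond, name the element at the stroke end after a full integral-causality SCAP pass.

b3 →J2  (source Se1 imposes e)
b0 →J1  (only one flow-in slot at J2)
b2 →I1  (I1: I, integral causality)
b1 →J1  (common-f at J1 fixed by 2)

β0 →J1
β1 →J1
β2 →I1
β3 →J2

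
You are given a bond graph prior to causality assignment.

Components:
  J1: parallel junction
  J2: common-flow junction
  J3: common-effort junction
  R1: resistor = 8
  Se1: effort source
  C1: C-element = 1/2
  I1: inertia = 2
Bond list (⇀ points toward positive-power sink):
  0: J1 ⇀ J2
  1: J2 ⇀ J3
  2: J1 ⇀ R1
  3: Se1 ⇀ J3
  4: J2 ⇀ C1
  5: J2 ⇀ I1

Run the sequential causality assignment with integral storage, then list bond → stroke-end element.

#3 stroke→J3  (source Se1 imposes e)
#1 stroke→J2  (0-jn J3 has e-setter on 3)
#4 stroke→J2  (prefer integral on C1)
#5 stroke→I1  (I1: I, integral causality)
#0 stroke→J2  (J2: bond 5 brought flow, rest push out)
#2 stroke→J1  (J1: last free bond brings effort in)

#0 stroke at J2
#1 stroke at J2
#2 stroke at J1
#3 stroke at J3
#4 stroke at J2
#5 stroke at I1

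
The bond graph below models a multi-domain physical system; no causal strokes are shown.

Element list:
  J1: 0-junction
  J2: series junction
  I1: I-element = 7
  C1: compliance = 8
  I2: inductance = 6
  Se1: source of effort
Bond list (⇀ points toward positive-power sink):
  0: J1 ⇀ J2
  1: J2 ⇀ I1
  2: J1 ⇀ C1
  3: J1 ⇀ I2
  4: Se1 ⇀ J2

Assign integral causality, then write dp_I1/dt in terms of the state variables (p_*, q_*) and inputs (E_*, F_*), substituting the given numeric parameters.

b4 stroke at J2  (Se1: effort source, stroke at far end)
b1 stroke at I1  (prefer integral on I1)
b0 stroke at J2  (1-jn J2 has f-setter on 1)
b2 stroke at J1  (C1 integral (e out))
b3 stroke at I2  (J1: bond 2 brought effort, rest push out)

dp_I1/dt = E_Se1 + q_C1/8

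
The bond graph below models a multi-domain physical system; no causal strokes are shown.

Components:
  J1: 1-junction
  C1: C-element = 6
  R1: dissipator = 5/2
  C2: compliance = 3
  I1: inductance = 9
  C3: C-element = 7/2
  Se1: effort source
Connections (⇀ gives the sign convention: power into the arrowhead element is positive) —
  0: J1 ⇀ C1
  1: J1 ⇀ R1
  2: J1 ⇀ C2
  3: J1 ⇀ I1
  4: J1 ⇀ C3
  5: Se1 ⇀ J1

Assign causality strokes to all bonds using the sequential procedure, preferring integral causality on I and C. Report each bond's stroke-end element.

bond 5 stroke→J1  (source Se1 imposes e)
bond 0 stroke→J1  (C1 integral (e out))
bond 2 stroke→J1  (C2: C, integral causality)
bond 3 stroke→I1  (I1: I, integral causality)
bond 1 stroke→J1  (J1 flow already set via bond 3)
bond 4 stroke→J1  (common-f at J1 fixed by 3)

bond 0 stroke→J1
bond 1 stroke→J1
bond 2 stroke→J1
bond 3 stroke→I1
bond 4 stroke→J1
bond 5 stroke→J1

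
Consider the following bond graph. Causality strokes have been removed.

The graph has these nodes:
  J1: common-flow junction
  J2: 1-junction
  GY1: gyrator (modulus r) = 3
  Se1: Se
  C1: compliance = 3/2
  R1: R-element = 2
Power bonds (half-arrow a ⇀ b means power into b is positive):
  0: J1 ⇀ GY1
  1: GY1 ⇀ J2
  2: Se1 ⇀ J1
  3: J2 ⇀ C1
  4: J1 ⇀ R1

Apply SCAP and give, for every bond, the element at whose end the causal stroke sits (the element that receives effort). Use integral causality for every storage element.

b2 |J1  (Se1 fixes effort; stroke away)
b3 |J2  (C1 outputs effort q/C1)
b1 |GY1  (J2: last free bond brings flow in)
b0 |GY1  (through GY1, causality inverts; strokes same side of GY1)
b4 |J1  (common-f at J1 fixed by 0)

β0 stroke→GY1
β1 stroke→GY1
β2 stroke→J1
β3 stroke→J2
β4 stroke→J1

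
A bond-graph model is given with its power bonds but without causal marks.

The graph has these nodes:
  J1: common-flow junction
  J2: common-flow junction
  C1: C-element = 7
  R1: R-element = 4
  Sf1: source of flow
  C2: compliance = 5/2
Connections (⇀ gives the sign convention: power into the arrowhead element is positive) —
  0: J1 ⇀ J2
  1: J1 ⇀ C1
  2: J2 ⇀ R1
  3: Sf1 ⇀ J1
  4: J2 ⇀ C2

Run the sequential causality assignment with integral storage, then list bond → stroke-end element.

b0 stroke→J1
b1 stroke→J1
b2 stroke→J2
b3 stroke→Sf1
b4 stroke→J2

b3 →Sf1  (Sf1 fixes flow; stroke at Sf1)
b0 →J1  (J1: bond 3 brought flow, rest push out)
b1 →J1  (common-f at J1 fixed by 3)
b2 →J2  (1-jn J2 has f-setter on 0)
b4 →J2  (J2 flow already set via bond 0)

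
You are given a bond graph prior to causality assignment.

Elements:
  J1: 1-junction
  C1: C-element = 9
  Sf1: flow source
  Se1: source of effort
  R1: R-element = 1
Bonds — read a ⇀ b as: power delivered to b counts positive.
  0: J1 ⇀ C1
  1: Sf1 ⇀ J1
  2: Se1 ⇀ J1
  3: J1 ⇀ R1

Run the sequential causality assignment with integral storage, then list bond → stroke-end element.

β1 →Sf1  (Sf1 (Sf) sets flow on bond)
β2 →J1  (Se1 (Se) sets effort on bond)
β0 →J1  (1-jn J1 has f-setter on 1)
β3 →J1  (1-jn J1 has f-setter on 1)

b0 →J1
b1 →Sf1
b2 →J1
b3 →J1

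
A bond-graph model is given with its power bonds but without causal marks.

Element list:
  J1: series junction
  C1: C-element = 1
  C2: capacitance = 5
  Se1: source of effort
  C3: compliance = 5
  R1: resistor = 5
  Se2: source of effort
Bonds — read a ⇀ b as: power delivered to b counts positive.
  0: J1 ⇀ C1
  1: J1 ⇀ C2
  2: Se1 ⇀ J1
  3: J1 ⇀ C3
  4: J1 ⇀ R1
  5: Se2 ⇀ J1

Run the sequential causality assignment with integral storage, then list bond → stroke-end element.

β2 →J1  (source Se1 imposes e)
β5 →J1  (Se2 (Se) sets effort on bond)
β0 →J1  (C1 integral (e out))
β1 →J1  (prefer integral on C2)
β3 →J1  (C3 integral (e out))
β4 →R1  (J1: last free bond brings flow in)

#0 →J1
#1 →J1
#2 →J1
#3 →J1
#4 →R1
#5 →J1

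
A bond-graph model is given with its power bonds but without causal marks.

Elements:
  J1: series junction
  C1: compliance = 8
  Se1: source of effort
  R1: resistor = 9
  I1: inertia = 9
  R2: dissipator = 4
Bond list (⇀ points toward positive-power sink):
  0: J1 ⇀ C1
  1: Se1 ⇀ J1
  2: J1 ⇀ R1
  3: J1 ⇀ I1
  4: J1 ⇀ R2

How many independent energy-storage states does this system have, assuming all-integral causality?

2  (C1, I1 all integral)

bond 1 →J1  (Se1 (Se) sets effort on bond)
bond 0 →J1  (C1 integral (e out))
bond 3 →I1  (prefer integral on I1)
bond 2 →J1  (J1 flow already set via bond 3)
bond 4 →J1  (common-f at J1 fixed by 3)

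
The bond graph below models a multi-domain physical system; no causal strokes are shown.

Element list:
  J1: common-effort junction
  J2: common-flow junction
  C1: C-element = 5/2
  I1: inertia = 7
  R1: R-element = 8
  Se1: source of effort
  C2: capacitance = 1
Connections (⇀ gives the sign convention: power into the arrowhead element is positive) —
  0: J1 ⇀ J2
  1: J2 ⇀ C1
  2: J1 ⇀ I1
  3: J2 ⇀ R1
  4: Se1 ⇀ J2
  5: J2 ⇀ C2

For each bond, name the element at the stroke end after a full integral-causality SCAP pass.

b4 →J2  (Se1 fixes effort; stroke away)
b1 →J2  (C1 integral (e out))
b2 →I1  (I1: I, integral causality)
b0 →J1  (J1 needs exactly one e-in)
b3 →J2  (common-f at J2 fixed by 0)
b5 →J2  (J2 flow already set via bond 0)

b0 |J1
b1 |J2
b2 |I1
b3 |J2
b4 |J2
b5 |J2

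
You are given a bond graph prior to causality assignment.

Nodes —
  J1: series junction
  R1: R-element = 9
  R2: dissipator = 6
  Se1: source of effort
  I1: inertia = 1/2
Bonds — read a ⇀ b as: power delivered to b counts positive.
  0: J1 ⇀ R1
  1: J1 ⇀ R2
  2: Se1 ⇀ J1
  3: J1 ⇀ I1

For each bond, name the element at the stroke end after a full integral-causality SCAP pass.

β0 →J1
β1 →J1
β2 →J1
β3 →I1

bond 2 |J1  (Se1: effort source, stroke at far end)
bond 3 |I1  (prefer integral on I1)
bond 0 |J1  (J1: bond 3 brought flow, rest push out)
bond 1 |J1  (common-f at J1 fixed by 3)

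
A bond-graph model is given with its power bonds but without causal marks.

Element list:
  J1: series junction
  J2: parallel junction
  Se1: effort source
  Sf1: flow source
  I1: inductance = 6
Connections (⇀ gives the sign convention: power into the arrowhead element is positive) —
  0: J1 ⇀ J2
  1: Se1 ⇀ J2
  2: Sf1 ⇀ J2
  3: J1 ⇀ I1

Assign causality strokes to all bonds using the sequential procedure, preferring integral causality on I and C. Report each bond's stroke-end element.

#1 |J2  (source Se1 imposes e)
#2 |Sf1  (Sf1 (Sf) sets flow on bond)
#0 |J1  (0-jn J2 has e-setter on 1)
#3 |I1  (J1: last free bond brings flow in)

bond 0 |J1
bond 1 |J2
bond 2 |Sf1
bond 3 |I1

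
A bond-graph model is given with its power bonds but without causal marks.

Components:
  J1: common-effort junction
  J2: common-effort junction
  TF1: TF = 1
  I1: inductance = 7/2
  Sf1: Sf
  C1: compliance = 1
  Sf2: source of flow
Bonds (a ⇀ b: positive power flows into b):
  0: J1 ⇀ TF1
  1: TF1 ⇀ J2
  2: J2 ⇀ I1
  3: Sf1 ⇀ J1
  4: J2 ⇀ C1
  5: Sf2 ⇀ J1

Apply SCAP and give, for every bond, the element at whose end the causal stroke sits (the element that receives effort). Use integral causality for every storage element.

#0 stroke→J1
#1 stroke→TF1
#2 stroke→I1
#3 stroke→Sf1
#4 stroke→J2
#5 stroke→Sf2

β3 |Sf1  (source Sf1 imposes f)
β5 |Sf2  (source Sf2 imposes f)
β0 |J1  (only one effort-in slot at J1)
β1 |TF1  (TF1: transformer flips bond 0)
β2 |I1  (prefer integral on I1)
β4 |J2  (J2: last free bond brings effort in)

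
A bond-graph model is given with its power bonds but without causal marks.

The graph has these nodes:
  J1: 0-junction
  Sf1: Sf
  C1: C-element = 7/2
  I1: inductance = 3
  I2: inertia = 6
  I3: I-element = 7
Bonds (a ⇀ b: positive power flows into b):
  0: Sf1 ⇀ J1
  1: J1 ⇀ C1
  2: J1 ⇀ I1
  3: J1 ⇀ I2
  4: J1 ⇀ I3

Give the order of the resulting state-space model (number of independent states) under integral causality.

β0 stroke→Sf1  (Sf1 fixes flow; stroke at Sf1)
β1 stroke→J1  (C1: C, integral causality)
β2 stroke→I1  (J1 effort already set via bond 1)
β3 stroke→I2  (common-e at J1 fixed by 1)
β4 stroke→I3  (J1 effort already set via bond 1)

4  (C1, I1, I2, I3 all integral)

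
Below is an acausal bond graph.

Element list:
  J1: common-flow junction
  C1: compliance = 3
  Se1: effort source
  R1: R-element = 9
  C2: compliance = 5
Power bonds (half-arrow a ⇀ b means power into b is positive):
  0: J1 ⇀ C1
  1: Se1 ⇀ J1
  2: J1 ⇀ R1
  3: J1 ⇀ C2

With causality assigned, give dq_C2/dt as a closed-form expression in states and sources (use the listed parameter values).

dq_C2/dt = E_Se1/9 - q_C1/27 - q_C2/45

β1 →J1  (Se1 fixes effort; stroke away)
β0 →J1  (C1: C, integral causality)
β3 →J1  (C2: C, integral causality)
β2 →R1  (J1 needs exactly one f-in)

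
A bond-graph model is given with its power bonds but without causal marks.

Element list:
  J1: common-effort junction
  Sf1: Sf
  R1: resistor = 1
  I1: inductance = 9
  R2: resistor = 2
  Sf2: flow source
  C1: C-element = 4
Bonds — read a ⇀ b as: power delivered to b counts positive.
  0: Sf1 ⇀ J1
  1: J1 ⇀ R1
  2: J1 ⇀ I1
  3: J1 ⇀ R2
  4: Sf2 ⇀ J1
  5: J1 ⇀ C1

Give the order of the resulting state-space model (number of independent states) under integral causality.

2  (C1, I1 all integral)

#0 stroke→Sf1  (source Sf1 imposes f)
#4 stroke→Sf2  (Sf2: flow source, stroke at near end)
#2 stroke→I1  (I1 integral (f out))
#5 stroke→J1  (prefer integral on C1)
#1 stroke→R1  (J1: bond 5 brought effort, rest push out)
#3 stroke→R2  (J1: bond 5 brought effort, rest push out)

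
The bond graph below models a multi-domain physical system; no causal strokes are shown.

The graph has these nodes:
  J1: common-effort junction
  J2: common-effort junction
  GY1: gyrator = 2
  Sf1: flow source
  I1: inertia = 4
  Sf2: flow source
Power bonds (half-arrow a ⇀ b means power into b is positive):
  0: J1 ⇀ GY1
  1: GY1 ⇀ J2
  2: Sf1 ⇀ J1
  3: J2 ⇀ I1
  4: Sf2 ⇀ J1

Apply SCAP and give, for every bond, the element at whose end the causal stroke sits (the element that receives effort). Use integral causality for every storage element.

b0 →J1
b1 →J2
b2 →Sf1
b3 →I1
b4 →Sf2

#2 →Sf1  (Sf1 (Sf) sets flow on bond)
#4 →Sf2  (Sf2 (Sf) sets flow on bond)
#0 →J1  (J1: last free bond brings effort in)
#1 →J2  (through GY1, causality inverts; strokes same side of GY1)
#3 →I1  (0-jn J2 has e-setter on 1)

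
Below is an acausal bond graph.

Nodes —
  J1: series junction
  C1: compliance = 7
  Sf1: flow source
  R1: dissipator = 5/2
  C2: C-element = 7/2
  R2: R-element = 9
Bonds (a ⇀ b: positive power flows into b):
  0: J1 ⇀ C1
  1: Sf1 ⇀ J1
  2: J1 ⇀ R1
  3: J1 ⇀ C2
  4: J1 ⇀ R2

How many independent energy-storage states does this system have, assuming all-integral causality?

#1 →Sf1  (source Sf1 imposes f)
#0 →J1  (common-f at J1 fixed by 1)
#2 →J1  (J1: bond 1 brought flow, rest push out)
#3 →J1  (J1 flow already set via bond 1)
#4 →J1  (J1 flow already set via bond 1)

2  (C1, C2 all integral)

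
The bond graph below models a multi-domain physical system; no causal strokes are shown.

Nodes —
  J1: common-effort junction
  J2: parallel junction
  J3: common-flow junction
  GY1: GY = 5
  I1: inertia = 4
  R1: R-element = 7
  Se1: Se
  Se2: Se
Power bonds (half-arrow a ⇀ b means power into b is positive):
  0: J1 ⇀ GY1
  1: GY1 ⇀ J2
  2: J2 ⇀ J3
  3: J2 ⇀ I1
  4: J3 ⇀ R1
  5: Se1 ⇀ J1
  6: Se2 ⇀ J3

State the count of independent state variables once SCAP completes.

1  (I1 all integral)

β5 →J1  (Se1: effort source, stroke at far end)
β6 →J3  (Se2 fixes effort; stroke away)
β0 →GY1  (0-jn J1 has e-setter on 5)
β1 →GY1  (GY GY1: same side as bond 0)
β3 →I1  (I1 integral (f out))
β2 →J2  (J2 needs exactly one e-in)
β4 →J3  (1-jn J3 has f-setter on 2)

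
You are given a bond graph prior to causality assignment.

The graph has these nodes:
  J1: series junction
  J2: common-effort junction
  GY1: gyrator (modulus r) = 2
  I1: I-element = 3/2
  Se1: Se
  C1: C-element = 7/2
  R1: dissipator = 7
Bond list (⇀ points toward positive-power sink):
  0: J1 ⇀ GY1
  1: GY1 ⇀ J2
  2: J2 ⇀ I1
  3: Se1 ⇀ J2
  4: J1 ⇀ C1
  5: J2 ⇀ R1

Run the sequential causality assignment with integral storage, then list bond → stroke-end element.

β0 stroke at GY1
β1 stroke at GY1
β2 stroke at I1
β3 stroke at J2
β4 stroke at J1
β5 stroke at R1

#3 →J2  (Se1 (Se) sets effort on bond)
#1 →GY1  (common-e at J2 fixed by 3)
#2 →I1  (J2: bond 3 brought effort, rest push out)
#5 →R1  (J2: bond 3 brought effort, rest push out)
#0 →GY1  (GY1 both-in/both-out from 1)
#4 →J1  (J1 flow already set via bond 0)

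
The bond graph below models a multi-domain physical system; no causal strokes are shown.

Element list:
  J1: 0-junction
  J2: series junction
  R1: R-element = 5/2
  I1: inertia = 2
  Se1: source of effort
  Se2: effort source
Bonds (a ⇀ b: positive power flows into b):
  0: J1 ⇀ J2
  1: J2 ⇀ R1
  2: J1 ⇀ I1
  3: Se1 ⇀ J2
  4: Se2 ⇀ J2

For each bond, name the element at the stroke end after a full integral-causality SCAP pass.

b0 →J1
b1 →J2
b2 →I1
b3 →J2
b4 →J2

β3 |J2  (source Se1 imposes e)
β4 |J2  (Se2: effort source, stroke at far end)
β2 |I1  (I1: I, integral causality)
β0 |J1  (only one effort-in slot at J1)
β1 |J2  (1-jn J2 has f-setter on 0)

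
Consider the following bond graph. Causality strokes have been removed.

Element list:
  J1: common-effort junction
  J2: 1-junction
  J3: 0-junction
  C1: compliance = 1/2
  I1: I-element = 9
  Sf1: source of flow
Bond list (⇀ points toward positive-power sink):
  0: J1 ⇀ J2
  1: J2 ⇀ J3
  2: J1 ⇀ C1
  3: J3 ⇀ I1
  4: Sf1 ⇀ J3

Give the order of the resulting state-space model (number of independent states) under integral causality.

bond 4 |Sf1  (Sf1: flow source, stroke at near end)
bond 2 |J1  (C1: C, integral causality)
bond 0 |J2  (J1: bond 2 brought effort, rest push out)
bond 1 |J3  (closing 1-jn rule on J2)
bond 3 |I1  (J3 effort already set via bond 1)

2  (C1, I1 all integral)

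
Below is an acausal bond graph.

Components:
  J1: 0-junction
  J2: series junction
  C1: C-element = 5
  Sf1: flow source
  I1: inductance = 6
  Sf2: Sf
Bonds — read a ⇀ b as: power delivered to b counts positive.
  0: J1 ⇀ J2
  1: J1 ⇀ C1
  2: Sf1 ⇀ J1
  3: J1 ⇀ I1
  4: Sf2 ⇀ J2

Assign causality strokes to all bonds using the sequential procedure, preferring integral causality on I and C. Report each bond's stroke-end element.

#0 stroke at J2
#1 stroke at J1
#2 stroke at Sf1
#3 stroke at I1
#4 stroke at Sf2

#2 →Sf1  (Sf1 fixes flow; stroke at Sf1)
#4 →Sf2  (Sf2: flow source, stroke at near end)
#0 →J2  (J2: bond 4 brought flow, rest push out)
#1 →J1  (C1 integral (e out))
#3 →I1  (J1: bond 1 brought effort, rest push out)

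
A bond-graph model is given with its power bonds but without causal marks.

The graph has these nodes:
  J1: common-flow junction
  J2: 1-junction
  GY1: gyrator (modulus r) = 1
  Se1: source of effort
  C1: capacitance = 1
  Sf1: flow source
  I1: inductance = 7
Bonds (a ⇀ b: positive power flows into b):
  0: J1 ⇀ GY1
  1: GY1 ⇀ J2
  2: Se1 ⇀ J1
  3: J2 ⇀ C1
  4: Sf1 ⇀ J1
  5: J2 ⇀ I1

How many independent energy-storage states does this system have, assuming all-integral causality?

2  (C1, I1 all integral)

bond 2 stroke at J1  (source Se1 imposes e)
bond 4 stroke at Sf1  (source Sf1 imposes f)
bond 0 stroke at J1  (common-f at J1 fixed by 4)
bond 1 stroke at J2  (GY1: gyrator matches bond 0)
bond 3 stroke at J2  (C1 outputs effort q/C1)
bond 5 stroke at I1  (J2 needs exactly one f-in)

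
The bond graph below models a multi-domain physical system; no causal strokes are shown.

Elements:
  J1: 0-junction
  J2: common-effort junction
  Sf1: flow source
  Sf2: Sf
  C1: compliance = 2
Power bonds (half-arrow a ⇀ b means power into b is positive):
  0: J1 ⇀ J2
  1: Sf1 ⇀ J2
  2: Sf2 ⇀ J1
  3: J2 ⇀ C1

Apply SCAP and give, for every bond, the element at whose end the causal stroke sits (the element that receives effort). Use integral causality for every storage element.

#1 →Sf1  (Sf1 fixes flow; stroke at Sf1)
#2 →Sf2  (Sf2: flow source, stroke at near end)
#0 →J1  (closing 0-jn rule on J1)
#3 →J2  (only one effort-in slot at J2)

#0 stroke→J1
#1 stroke→Sf1
#2 stroke→Sf2
#3 stroke→J2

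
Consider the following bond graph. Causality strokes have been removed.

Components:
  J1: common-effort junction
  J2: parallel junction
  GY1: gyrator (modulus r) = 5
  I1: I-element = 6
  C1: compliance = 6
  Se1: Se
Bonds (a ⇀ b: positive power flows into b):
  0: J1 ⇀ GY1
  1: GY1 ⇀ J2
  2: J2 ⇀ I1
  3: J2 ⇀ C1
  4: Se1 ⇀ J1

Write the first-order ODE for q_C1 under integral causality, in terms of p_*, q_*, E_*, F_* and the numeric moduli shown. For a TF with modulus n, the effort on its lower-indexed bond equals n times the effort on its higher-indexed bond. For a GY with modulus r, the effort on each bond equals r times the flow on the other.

dq_C1/dt = E_Se1/5 - p_I1/6

#4 stroke at J1  (Se1 fixes effort; stroke away)
#0 stroke at GY1  (common-e at J1 fixed by 4)
#1 stroke at GY1  (GY GY1: same side as bond 0)
#2 stroke at I1  (I1 integral (f out))
#3 stroke at J2  (J2: last free bond brings effort in)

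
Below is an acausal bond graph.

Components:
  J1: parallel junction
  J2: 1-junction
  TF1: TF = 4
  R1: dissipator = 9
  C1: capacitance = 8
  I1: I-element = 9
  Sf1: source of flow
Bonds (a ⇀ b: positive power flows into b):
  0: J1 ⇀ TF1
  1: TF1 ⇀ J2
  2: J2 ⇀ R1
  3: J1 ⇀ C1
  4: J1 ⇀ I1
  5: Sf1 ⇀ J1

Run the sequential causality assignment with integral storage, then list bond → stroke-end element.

b0 stroke→TF1
b1 stroke→J2
b2 stroke→R1
b3 stroke→J1
b4 stroke→I1
b5 stroke→Sf1

β5 stroke→Sf1  (Sf1 (Sf) sets flow on bond)
β3 stroke→J1  (C1: C, integral causality)
β0 stroke→TF1  (J1 effort already set via bond 3)
β4 stroke→I1  (J1 effort already set via bond 3)
β1 stroke→J2  (through TF1, causality passes straight; one stroke at TF1)
β2 stroke→R1  (J2 needs exactly one f-in)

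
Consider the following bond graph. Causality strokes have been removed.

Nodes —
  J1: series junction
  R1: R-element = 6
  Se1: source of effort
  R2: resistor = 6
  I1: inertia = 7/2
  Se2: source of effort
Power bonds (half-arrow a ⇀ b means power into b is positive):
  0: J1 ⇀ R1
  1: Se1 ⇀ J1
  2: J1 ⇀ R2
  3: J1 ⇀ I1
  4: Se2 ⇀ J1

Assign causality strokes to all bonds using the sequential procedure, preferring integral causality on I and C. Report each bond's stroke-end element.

#0 stroke at J1
#1 stroke at J1
#2 stroke at J1
#3 stroke at I1
#4 stroke at J1

b1 stroke→J1  (Se1: effort source, stroke at far end)
b4 stroke→J1  (Se2: effort source, stroke at far end)
b3 stroke→I1  (prefer integral on I1)
b0 stroke→J1  (common-f at J1 fixed by 3)
b2 stroke→J1  (common-f at J1 fixed by 3)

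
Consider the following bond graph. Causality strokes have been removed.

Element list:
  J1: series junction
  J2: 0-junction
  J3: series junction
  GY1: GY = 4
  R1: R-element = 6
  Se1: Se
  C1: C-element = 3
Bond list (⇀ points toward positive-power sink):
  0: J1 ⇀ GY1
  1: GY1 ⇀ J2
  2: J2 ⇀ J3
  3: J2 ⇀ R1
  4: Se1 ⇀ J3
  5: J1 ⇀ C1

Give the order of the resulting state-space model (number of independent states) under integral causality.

1  (C1 all integral)

b4 →J3  (Se1: effort source, stroke at far end)
b2 →J2  (J3: last free bond brings flow in)
b1 →GY1  (J2: bond 2 brought effort, rest push out)
b3 →R1  (J2: bond 2 brought effort, rest push out)
b0 →GY1  (through GY1, causality inverts; strokes same side of GY1)
b5 →J1  (common-f at J1 fixed by 0)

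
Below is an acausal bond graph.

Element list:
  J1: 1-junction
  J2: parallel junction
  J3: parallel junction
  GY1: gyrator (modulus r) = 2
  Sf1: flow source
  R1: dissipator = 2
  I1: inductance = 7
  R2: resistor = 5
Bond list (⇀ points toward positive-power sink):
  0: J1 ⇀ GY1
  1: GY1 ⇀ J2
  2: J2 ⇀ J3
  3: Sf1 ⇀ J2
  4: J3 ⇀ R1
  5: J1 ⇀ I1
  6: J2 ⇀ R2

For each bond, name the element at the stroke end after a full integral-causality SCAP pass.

#0 stroke at J1
#1 stroke at J2
#2 stroke at J3
#3 stroke at Sf1
#4 stroke at R1
#5 stroke at I1
#6 stroke at R2

#3 stroke at Sf1  (Sf1: flow source, stroke at near end)
#5 stroke at I1  (I1 integral (f out))
#0 stroke at J1  (1-jn J1 has f-setter on 5)
#1 stroke at J2  (GY1 both-in/both-out from 0)
#2 stroke at J3  (J2: bond 1 brought effort, rest push out)
#6 stroke at R2  (J2 effort already set via bond 1)
#4 stroke at R1  (common-e at J3 fixed by 2)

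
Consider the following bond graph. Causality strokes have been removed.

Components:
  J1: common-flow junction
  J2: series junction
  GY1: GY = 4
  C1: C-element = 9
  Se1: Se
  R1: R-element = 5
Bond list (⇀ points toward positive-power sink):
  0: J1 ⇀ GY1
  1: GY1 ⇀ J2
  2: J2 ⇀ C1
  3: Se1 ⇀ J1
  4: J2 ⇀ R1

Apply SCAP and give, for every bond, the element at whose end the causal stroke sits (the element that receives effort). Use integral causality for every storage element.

#3 |J1  (Se1 fixes effort; stroke away)
#0 |GY1  (only one flow-in slot at J1)
#1 |GY1  (GY1: gyrator matches bond 0)
#2 |J2  (J2: bond 1 brought flow, rest push out)
#4 |J2  (J2: bond 1 brought flow, rest push out)

b0 stroke→GY1
b1 stroke→GY1
b2 stroke→J2
b3 stroke→J1
b4 stroke→J2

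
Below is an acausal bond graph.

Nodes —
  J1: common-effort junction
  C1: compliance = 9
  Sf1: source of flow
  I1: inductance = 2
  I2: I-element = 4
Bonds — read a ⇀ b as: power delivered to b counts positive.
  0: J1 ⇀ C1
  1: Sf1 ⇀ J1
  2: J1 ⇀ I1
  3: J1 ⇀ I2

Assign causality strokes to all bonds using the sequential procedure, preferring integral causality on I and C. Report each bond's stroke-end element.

bond 0 stroke at J1
bond 1 stroke at Sf1
bond 2 stroke at I1
bond 3 stroke at I2

#1 →Sf1  (Sf1 fixes flow; stroke at Sf1)
#0 →J1  (C1: C, integral causality)
#2 →I1  (0-jn J1 has e-setter on 0)
#3 →I2  (J1: bond 0 brought effort, rest push out)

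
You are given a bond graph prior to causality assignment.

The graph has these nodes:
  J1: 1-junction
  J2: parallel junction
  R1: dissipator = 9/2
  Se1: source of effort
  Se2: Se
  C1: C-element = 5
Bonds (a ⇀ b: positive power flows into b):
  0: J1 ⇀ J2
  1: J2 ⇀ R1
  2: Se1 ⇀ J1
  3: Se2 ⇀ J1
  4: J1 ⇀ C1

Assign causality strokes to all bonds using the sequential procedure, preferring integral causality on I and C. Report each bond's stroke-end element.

β0 stroke→J2
β1 stroke→R1
β2 stroke→J1
β3 stroke→J1
β4 stroke→J1

bond 2 stroke→J1  (source Se1 imposes e)
bond 3 stroke→J1  (Se2 (Se) sets effort on bond)
bond 4 stroke→J1  (C1 outputs effort q/C1)
bond 0 stroke→J2  (J1 needs exactly one f-in)
bond 1 stroke→R1  (0-jn J2 has e-setter on 0)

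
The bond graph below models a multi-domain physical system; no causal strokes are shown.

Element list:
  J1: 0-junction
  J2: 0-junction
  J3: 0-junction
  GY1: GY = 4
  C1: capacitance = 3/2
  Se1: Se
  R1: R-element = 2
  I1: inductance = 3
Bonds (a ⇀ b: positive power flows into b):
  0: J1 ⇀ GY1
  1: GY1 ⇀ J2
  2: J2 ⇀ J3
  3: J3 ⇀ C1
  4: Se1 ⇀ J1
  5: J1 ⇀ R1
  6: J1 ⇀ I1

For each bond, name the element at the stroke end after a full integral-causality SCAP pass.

#0 stroke→GY1
#1 stroke→GY1
#2 stroke→J2
#3 stroke→J3
#4 stroke→J1
#5 stroke→R1
#6 stroke→I1

#4 →J1  (source Se1 imposes e)
#0 →GY1  (common-e at J1 fixed by 4)
#5 →R1  (0-jn J1 has e-setter on 4)
#6 →I1  (J1: bond 4 brought effort, rest push out)
#1 →GY1  (GY1 both-in/both-out from 0)
#2 →J2  (only one effort-in slot at J2)
#3 →J3  (J3: last free bond brings effort in)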